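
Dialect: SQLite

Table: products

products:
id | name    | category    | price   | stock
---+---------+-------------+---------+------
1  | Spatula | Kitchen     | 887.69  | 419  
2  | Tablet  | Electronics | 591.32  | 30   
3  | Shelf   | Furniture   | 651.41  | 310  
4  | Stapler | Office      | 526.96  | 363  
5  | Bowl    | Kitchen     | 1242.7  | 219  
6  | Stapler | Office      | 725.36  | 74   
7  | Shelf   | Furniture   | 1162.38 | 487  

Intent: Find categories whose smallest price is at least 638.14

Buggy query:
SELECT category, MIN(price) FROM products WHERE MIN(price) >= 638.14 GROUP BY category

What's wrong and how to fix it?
Bug: MIN() in WHERE is a misuse of aggregate

Fix: Replace WHERE with HAVING after the GROUP BY

Corrected query:
SELECT category, MIN(price) FROM products GROUP BY category HAVING MIN(price) >= 638.14

Result:
category  | MIN(price)
----------+-----------
Furniture | 651.41    
Kitchen   | 887.69    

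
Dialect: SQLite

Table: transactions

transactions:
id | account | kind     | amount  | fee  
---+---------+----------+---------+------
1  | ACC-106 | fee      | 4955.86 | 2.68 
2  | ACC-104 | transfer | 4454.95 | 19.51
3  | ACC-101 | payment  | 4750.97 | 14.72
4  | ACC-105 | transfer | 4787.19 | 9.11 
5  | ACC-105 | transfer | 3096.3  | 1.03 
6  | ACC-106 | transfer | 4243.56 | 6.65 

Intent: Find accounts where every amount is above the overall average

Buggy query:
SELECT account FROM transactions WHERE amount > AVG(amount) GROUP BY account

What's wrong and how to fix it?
Bug: AVG() is an aggregate; it can't sit directly in WHERE

Fix: Compute the overall average in a scalar subquery and compare each group's MIN against it in HAVING

Corrected query:
SELECT account FROM transactions GROUP BY account HAVING MIN(amount) > (SELECT AVG(amount) FROM transactions)

Result:
account
-------
ACC-101
ACC-104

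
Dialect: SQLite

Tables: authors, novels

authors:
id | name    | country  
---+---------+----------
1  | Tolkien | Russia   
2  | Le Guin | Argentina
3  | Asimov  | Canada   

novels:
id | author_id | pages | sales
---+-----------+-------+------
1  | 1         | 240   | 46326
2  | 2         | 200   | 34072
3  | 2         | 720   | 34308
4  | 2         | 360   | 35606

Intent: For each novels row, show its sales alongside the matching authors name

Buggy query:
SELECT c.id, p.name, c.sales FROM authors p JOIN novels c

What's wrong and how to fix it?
Bug: Missing join condition: each novels row is matched to all authors rows instead of just its own

Fix: Specify the join condition linking the foreign key to the parent id

Corrected query:
SELECT c.id, p.name, c.sales FROM authors p JOIN novels c ON c.author_id = p.id

Result:
id | name    | sales
---+---------+------
1  | Tolkien | 46326
2  | Le Guin | 34072
3  | Le Guin | 34308
4  | Le Guin | 35606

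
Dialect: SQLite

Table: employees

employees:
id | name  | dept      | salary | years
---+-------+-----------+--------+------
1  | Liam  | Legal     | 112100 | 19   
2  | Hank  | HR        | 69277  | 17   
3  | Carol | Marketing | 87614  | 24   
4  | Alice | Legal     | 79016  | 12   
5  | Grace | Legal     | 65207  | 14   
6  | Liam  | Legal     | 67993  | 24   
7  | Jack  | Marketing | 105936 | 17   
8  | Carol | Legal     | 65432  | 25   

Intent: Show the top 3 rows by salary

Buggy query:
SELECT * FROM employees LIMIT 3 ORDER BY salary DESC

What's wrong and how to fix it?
Bug: ORDER BY cannot follow LIMIT; LIMIT is the final clause

Fix: Sort with ORDER BY, then apply LIMIT

Corrected query:
SELECT * FROM employees ORDER BY salary DESC LIMIT 3

Result:
id | name  | dept      | salary | years
---+-------+-----------+--------+------
1  | Liam  | Legal     | 112100 | 19   
7  | Jack  | Marketing | 105936 | 17   
3  | Carol | Marketing | 87614  | 24   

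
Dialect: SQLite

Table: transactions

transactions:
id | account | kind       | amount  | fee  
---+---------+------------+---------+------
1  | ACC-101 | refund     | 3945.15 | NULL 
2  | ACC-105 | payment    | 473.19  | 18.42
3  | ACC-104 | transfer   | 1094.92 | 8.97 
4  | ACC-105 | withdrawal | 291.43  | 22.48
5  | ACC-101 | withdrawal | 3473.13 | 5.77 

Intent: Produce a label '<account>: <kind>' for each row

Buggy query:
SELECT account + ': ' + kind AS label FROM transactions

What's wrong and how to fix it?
Bug: SQLite uses || for string concatenation; + coerces text to numbers (yielding 0)

Fix: Replace + with || to concatenate text

Corrected query:
SELECT account || ': ' || kind AS label FROM transactions

Result:
label              
-------------------
ACC-101: refund    
ACC-105: payment   
ACC-104: transfer  
ACC-105: withdrawal
ACC-101: withdrawal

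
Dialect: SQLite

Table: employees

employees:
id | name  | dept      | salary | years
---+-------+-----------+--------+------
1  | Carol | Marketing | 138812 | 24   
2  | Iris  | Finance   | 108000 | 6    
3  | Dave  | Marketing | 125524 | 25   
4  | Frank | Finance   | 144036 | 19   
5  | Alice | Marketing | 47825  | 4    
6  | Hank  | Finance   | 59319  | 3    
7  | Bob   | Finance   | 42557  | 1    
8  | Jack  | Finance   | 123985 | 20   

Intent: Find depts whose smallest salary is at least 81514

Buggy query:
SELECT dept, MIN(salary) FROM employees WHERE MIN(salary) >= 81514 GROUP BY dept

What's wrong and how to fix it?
Bug: MIN() in WHERE is a misuse of aggregate

Fix: Replace WHERE with HAVING after the GROUP BY

Corrected query:
SELECT dept, MIN(salary) FROM employees GROUP BY dept HAVING MIN(salary) >= 81514

Result:
(no rows)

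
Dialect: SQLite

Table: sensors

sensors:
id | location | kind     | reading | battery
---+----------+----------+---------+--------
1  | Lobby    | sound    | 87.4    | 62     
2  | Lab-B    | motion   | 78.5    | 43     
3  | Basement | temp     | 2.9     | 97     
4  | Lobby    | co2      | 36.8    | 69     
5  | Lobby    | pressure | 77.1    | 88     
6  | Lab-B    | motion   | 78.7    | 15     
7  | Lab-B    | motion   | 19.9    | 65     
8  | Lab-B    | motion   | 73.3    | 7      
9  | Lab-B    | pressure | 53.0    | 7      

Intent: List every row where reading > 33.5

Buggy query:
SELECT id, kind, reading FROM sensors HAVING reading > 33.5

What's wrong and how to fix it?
Bug: HAVING filters the output of aggregation, but this query has no GROUP BY and no aggregate functions, so SQLite rejects it (HAVING clause on a non-aggregate query); the condition here is per row

Fix: Replace HAVING with WHERE since the condition applies to individual rows

Corrected query:
SELECT id, kind, reading FROM sensors WHERE reading > 33.5

Result:
id | kind     | reading
---+----------+--------
1  | sound    | 87.4   
2  | motion   | 78.5   
4  | co2      | 36.8   
5  | pressure | 77.1   
6  | motion   | 78.7   
8  | motion   | 73.3   
9  | pressure | 53     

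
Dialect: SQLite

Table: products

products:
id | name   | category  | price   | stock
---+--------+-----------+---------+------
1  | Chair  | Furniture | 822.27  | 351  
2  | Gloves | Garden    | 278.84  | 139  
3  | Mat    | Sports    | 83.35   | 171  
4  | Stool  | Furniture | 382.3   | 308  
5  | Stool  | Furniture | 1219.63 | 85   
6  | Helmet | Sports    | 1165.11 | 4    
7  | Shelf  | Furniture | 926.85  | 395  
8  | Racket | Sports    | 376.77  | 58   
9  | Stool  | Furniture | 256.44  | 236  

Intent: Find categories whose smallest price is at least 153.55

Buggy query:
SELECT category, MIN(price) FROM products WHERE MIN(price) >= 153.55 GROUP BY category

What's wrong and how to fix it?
Bug: MIN() in WHERE is a misuse of aggregate

Fix: Replace WHERE with HAVING after the GROUP BY

Corrected query:
SELECT category, MIN(price) FROM products GROUP BY category HAVING MIN(price) >= 153.55

Result:
category  | MIN(price)
----------+-----------
Furniture | 256.44    
Garden    | 278.84    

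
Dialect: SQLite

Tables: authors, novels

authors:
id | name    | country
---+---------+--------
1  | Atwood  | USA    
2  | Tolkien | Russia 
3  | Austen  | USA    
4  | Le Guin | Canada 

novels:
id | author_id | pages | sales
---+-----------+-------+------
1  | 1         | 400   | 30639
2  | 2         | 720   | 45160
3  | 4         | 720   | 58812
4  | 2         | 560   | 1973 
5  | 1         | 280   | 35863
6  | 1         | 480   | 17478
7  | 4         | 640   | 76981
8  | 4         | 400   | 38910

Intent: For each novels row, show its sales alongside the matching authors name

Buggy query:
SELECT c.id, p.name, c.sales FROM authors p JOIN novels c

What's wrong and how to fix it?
Bug: Missing join condition: each novels row is matched to all authors rows instead of just its own

Fix: Add ON c.author_id = p.id to the JOIN

Corrected query:
SELECT c.id, p.name, c.sales FROM authors p JOIN novels c ON c.author_id = p.id

Result:
id | name    | sales
---+---------+------
1  | Atwood  | 30639
2  | Tolkien | 45160
3  | Le Guin | 58812
4  | Tolkien | 1973 
5  | Atwood  | 35863
6  | Atwood  | 17478
7  | Le Guin | 76981
8  | Le Guin | 38910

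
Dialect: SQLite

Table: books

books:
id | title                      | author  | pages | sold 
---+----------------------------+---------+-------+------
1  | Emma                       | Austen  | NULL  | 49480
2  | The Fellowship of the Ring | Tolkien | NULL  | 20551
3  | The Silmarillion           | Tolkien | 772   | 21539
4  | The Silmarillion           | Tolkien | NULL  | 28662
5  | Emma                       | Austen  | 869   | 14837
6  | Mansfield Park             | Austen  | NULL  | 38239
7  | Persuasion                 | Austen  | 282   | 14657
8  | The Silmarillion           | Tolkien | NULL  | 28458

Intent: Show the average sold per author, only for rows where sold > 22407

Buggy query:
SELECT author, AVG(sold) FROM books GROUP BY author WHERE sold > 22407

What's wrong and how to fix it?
Bug: Row-level WHERE must come before GROUP BY in the clause order

Fix: Move the WHERE clause before GROUP BY

Corrected query:
SELECT author, AVG(sold) FROM books WHERE sold > 22407 GROUP BY author

Result:
author  | AVG(sold)
--------+----------
Austen  | 43859.5  
Tolkien | 28560    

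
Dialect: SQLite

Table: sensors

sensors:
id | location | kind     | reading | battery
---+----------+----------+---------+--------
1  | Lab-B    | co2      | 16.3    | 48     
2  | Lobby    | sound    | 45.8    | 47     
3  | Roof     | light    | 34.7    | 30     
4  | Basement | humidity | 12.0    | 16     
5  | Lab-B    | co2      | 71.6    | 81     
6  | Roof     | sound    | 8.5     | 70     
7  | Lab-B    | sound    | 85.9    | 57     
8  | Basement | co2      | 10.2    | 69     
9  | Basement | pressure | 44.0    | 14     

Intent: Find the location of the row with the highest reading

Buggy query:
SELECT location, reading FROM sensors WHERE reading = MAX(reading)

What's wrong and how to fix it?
Bug: WHERE is evaluated per row; an aggregate over the whole table isn't defined there

Fix: Wrap MAX in a scalar subquery so WHERE compares against a single value

Corrected query:
SELECT location, reading FROM sensors WHERE reading = (SELECT MAX(reading) FROM sensors)

Result:
location | reading
---------+--------
Lab-B    | 85.9   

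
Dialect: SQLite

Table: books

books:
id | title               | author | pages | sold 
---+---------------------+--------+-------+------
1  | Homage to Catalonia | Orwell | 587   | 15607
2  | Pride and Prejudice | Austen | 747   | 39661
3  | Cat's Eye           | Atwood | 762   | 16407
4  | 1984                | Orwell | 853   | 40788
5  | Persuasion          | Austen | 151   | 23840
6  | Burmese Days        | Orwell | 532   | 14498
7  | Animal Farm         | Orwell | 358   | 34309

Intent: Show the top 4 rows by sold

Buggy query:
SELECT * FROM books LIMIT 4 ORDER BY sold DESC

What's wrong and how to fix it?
Bug: ORDER BY cannot follow LIMIT; LIMIT is the final clause

Fix: Sort with ORDER BY, then apply LIMIT

Corrected query:
SELECT * FROM books ORDER BY sold DESC LIMIT 4

Result:
id | title               | author | pages | sold 
---+---------------------+--------+-------+------
4  | 1984                | Orwell | 853   | 40788
2  | Pride and Prejudice | Austen | 747   | 39661
7  | Animal Farm         | Orwell | 358   | 34309
5  | Persuasion          | Austen | 151   | 23840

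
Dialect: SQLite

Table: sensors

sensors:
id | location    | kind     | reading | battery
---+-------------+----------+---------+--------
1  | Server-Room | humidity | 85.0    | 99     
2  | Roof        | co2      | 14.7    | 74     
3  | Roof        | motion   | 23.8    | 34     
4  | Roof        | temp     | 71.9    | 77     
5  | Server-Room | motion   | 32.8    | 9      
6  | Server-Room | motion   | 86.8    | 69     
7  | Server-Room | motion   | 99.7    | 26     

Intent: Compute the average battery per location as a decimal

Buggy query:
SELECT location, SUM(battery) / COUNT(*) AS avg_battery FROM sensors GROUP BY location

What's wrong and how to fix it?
Bug: Both operands are integers, so '/' performs integer division and truncates

Fix: Multiply by 1.0 (or CAST to REAL) to force floating-point division

Corrected query:
SELECT location, SUM(battery) * 1.0 / COUNT(*) AS avg_battery FROM sensors GROUP BY location

Result:
location    | avg_battery
------------+------------
Roof        | 61.666667  
Server-Room | 50.75      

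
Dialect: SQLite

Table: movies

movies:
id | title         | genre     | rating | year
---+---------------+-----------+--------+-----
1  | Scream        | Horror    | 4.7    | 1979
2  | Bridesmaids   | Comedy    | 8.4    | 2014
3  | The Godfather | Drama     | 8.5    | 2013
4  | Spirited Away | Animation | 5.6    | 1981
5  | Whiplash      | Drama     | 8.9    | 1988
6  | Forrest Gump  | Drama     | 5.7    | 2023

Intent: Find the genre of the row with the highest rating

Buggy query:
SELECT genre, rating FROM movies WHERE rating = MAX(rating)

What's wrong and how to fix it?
Bug: WHERE is evaluated per row; an aggregate over the whole table isn't defined there

Fix: Use a subquery: WHERE rating = (SELECT MAX(rating) FROM movies)

Corrected query:
SELECT genre, rating FROM movies WHERE rating = (SELECT MAX(rating) FROM movies)

Result:
genre | rating
------+-------
Drama | 8.9   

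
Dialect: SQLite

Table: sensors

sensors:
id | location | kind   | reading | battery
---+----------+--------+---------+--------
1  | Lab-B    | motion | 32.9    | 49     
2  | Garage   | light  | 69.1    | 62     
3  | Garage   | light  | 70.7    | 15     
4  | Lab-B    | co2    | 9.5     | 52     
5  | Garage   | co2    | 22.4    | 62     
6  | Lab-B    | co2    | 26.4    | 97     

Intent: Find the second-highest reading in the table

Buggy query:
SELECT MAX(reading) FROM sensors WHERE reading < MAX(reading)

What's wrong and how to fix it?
Bug: The inner MAX is an aggregate inside WHERE, which is not allowed

Fix: Put the inner MAX in a scalar subquery

Corrected query:
SELECT MAX(reading) FROM sensors WHERE reading < (SELECT MAX(reading) FROM sensors)

Result:
MAX(reading)
------------
69.1        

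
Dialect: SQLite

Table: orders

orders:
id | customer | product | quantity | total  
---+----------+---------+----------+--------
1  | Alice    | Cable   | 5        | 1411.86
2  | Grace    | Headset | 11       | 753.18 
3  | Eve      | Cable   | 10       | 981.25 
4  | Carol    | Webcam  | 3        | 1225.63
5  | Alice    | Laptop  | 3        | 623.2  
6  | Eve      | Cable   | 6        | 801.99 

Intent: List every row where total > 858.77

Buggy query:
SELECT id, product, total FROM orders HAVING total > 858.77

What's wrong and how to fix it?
Bug: This is a non-aggregate query (no GROUP BY, no aggregates), so in SQLite the HAVING clause is invalid here; a row-level condition belongs in WHERE

Fix: Replace HAVING with WHERE since the condition applies to individual rows

Corrected query:
SELECT id, product, total FROM orders WHERE total > 858.77

Result:
id | product | total  
---+---------+--------
1  | Cable   | 1411.86
3  | Cable   | 981.25 
4  | Webcam  | 1225.63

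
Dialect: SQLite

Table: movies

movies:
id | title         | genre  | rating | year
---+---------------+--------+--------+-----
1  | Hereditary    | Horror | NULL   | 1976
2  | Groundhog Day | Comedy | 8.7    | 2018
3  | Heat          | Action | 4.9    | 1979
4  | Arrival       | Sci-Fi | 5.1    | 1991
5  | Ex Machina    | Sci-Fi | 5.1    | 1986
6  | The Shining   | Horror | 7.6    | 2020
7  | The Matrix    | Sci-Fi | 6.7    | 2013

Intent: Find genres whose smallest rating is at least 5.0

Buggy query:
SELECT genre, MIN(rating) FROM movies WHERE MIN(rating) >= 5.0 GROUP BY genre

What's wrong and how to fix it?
Bug: MIN() in WHERE is a misuse of aggregate

Fix: Replace WHERE with HAVING after the GROUP BY

Corrected query:
SELECT genre, MIN(rating) FROM movies GROUP BY genre HAVING MIN(rating) >= 5.0

Result:
genre  | MIN(rating)
-------+------------
Comedy | 8.7        
Horror | 7.6        
Sci-Fi | 5.1        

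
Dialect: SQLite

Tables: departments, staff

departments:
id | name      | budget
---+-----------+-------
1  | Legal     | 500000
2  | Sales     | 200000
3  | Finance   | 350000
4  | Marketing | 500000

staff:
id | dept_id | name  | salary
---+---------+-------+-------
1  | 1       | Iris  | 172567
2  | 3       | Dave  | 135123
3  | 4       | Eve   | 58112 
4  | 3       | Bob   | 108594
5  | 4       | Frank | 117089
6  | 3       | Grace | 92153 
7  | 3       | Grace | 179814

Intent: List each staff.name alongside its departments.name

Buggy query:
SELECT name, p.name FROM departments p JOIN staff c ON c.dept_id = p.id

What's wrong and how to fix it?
Bug: 'name' exists in both joined tables, so the database can't tell which one is meant

Fix: Qualify the column with its table alias (c.name)

Corrected query:
SELECT c.name, p.name FROM departments p JOIN staff c ON c.dept_id = p.id

Result:
name  | name     
------+----------
Iris  | Legal    
Dave  | Finance  
Eve   | Marketing
Bob   | Finance  
Frank | Marketing
Grace | Finance  
Grace | Finance  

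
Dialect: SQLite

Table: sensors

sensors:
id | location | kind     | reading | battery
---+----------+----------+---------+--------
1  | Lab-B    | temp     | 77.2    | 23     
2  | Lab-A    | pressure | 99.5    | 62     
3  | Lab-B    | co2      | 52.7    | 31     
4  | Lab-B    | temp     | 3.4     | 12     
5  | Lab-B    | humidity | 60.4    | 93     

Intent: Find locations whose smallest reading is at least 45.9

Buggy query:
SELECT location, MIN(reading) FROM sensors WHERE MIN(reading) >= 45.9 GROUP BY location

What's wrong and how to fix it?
Bug: Aggregates like MIN are computed per group after WHERE runs

Fix: Replace WHERE with HAVING after the GROUP BY

Corrected query:
SELECT location, MIN(reading) FROM sensors GROUP BY location HAVING MIN(reading) >= 45.9

Result:
location | MIN(reading)
---------+-------------
Lab-A    | 99.5        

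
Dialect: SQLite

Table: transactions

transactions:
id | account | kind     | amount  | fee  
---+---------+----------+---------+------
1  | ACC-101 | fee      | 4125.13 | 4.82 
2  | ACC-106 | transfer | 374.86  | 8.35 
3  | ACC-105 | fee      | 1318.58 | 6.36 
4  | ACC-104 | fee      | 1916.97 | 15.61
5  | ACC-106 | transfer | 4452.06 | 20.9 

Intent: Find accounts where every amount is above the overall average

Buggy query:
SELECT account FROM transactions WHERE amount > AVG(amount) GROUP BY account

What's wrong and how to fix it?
Bug: WHERE evaluates per row before aggregation, so AVG() is unavailable

Fix: Use a subquery for AVG and a HAVING MIN(...) filter so the condition holds for every row in the group

Corrected query:
SELECT account FROM transactions GROUP BY account HAVING MIN(amount) > (SELECT AVG(amount) FROM transactions)

Result:
account
-------
ACC-101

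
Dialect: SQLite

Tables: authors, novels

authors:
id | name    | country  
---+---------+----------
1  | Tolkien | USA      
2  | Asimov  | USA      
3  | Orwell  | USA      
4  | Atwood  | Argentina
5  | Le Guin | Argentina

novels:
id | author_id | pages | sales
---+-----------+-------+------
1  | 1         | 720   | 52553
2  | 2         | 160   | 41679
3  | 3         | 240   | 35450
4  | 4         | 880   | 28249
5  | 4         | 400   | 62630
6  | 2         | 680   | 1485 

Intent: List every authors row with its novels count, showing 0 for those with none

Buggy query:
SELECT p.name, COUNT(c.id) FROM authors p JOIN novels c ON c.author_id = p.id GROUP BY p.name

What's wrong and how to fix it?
Bug: INNER JOIN drops authors rows that have no matching novels rows

Fix: Switch to LEFT JOIN to retain unmatched parent rows

Corrected query:
SELECT p.name, COUNT(c.id) FROM authors p LEFT JOIN novels c ON c.author_id = p.id GROUP BY p.name

Result:
name    | COUNT(c.id)
--------+------------
Asimov  | 2          
Atwood  | 2          
Le Guin | 0          
Orwell  | 1          
Tolkien | 1          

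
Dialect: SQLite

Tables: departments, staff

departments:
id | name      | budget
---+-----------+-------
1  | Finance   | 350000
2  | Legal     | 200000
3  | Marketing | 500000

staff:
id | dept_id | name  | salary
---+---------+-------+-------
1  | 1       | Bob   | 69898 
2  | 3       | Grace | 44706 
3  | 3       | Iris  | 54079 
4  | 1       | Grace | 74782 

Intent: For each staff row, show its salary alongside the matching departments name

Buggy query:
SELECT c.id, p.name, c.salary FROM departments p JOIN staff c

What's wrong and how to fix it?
Bug: JOIN with no ON clause produces a cartesian product; every staff row pairs with every departments row

Fix: Add ON c.dept_id = p.id to the JOIN

Corrected query:
SELECT c.id, p.name, c.salary FROM departments p JOIN staff c ON c.dept_id = p.id

Result:
id | name      | salary
---+-----------+-------
1  | Finance   | 69898 
2  | Marketing | 44706 
3  | Marketing | 54079 
4  | Finance   | 74782 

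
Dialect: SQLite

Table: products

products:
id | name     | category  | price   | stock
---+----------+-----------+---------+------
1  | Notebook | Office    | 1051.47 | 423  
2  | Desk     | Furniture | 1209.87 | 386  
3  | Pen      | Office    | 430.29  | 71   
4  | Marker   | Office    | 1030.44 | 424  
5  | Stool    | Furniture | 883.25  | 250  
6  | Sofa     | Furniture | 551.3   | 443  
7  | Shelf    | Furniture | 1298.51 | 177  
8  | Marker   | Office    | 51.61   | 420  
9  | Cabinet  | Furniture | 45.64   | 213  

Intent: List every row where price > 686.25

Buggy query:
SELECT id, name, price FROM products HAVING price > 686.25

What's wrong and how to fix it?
Bug: This is a non-aggregate query (no GROUP BY, no aggregates), so in SQLite the HAVING clause is invalid here; a row-level condition belongs in WHERE

Fix: Replace HAVING with WHERE since the condition applies to individual rows

Corrected query:
SELECT id, name, price FROM products WHERE price > 686.25

Result:
id | name     | price  
---+----------+--------
1  | Notebook | 1051.47
2  | Desk     | 1209.87
4  | Marker   | 1030.44
5  | Stool    | 883.25 
7  | Shelf    | 1298.51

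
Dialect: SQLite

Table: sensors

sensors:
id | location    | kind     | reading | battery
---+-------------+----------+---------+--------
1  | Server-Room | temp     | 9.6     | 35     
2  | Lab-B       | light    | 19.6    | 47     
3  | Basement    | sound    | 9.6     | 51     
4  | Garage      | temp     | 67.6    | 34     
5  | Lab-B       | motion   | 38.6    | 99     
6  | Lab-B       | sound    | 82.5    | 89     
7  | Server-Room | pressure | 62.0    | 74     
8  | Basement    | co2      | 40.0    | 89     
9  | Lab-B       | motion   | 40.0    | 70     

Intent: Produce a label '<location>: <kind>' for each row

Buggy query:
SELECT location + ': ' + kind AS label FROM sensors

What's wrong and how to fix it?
Bug: SQLite uses || for string concatenation; + coerces text to numbers (yielding 0)

Fix: Use the || operator for string concatenation

Corrected query:
SELECT location || ': ' || kind AS label FROM sensors

Result:
label                
---------------------
Server-Room: temp    
Lab-B: light         
Basement: sound      
Garage: temp         
Lab-B: motion        
Lab-B: sound         
Server-Room: pressure
Basement: co2        
Lab-B: motion        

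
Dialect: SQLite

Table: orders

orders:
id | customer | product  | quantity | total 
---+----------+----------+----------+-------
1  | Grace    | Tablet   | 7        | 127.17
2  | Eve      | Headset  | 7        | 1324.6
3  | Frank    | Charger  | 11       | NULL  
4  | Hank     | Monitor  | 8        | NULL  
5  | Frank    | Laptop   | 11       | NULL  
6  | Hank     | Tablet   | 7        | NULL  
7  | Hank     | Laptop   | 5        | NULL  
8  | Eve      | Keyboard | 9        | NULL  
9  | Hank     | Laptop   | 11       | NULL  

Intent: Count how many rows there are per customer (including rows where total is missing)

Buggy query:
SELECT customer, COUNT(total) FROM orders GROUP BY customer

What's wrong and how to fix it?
Bug: COUNT(total) skips NULLs, so groups with missing total are undercounted

Fix: Use COUNT(*) to count all rows regardless of NULL

Corrected query:
SELECT customer, COUNT(*) FROM orders GROUP BY customer

Result:
customer | COUNT(*)
---------+---------
Eve      | 2       
Frank    | 2       
Grace    | 1       
Hank     | 4       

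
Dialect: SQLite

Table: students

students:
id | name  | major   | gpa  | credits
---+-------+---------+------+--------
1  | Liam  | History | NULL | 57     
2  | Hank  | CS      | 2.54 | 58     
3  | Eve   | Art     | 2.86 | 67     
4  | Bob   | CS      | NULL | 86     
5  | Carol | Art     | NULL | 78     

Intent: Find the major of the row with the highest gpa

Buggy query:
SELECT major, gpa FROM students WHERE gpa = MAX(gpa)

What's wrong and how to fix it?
Bug: MAX(gpa) is an aggregate and cannot be used directly in WHERE

Fix: Use a subquery: WHERE gpa = (SELECT MAX(gpa) FROM students)

Corrected query:
SELECT major, gpa FROM students WHERE gpa = (SELECT MAX(gpa) FROM students)

Result:
major | gpa 
------+-----
Art   | 2.86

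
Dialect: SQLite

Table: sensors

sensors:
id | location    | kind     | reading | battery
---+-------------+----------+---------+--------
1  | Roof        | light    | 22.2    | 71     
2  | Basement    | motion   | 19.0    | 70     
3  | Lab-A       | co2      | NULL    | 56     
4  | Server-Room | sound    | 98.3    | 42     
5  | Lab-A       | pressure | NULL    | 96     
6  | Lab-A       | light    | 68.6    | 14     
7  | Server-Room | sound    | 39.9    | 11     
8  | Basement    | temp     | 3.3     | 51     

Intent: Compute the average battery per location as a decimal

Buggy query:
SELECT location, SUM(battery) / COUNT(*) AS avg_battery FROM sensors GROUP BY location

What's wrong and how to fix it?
Bug: SUM(battery) and COUNT(*) are both integers; the division truncates the fractional part

Fix: Cast one side to REAL so the division keeps the fractional part

Corrected query:
SELECT location, SUM(battery) * 1.0 / COUNT(*) AS avg_battery FROM sensors GROUP BY location

Result:
location    | avg_battery
------------+------------
Basement    | 60.5       
Lab-A       | 55.333333  
Roof        | 71         
Server-Room | 26.5       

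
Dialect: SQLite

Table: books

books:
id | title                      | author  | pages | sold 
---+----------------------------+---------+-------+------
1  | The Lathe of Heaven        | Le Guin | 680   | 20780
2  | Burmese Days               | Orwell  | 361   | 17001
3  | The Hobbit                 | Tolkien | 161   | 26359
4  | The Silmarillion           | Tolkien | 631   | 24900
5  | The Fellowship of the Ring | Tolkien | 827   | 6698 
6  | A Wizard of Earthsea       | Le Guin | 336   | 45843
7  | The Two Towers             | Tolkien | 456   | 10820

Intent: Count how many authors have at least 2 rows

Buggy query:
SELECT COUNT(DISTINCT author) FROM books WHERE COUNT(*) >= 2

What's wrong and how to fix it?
Bug: WHERE filters individual rows, not groups, so a group-level COUNT is invalid there

Fix: Use a subquery that GROUPs and filters with HAVING, then count its rows

Corrected query:
SELECT COUNT(*) FROM (SELECT author FROM books GROUP BY author HAVING COUNT(*) >= 2)

Result:
COUNT(*)
--------
2       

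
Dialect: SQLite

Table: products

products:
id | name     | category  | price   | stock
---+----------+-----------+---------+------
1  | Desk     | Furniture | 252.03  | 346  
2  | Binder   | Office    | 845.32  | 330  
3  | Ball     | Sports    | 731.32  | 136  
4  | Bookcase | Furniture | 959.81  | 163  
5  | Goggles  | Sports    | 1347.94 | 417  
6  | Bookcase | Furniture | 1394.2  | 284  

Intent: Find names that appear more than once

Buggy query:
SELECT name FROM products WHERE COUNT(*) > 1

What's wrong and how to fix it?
Bug: COUNT(*) is an aggregate and cannot be used in WHERE

Fix: Group first, then use HAVING for the count condition

Corrected query:
SELECT name FROM products GROUP BY name HAVING COUNT(*) > 1

Result:
name    
--------
Bookcase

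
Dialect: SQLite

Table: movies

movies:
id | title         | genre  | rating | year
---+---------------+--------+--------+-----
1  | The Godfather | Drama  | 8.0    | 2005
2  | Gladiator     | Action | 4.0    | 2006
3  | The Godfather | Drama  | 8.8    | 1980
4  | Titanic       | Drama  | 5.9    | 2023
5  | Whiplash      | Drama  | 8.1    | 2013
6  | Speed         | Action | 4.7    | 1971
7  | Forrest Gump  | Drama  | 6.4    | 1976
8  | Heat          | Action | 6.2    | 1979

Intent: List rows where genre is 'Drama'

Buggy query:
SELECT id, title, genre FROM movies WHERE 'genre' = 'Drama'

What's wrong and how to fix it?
Bug: Single quotes denote string literals in SQL; the column name is being compared as a constant string

Fix: Reference the column as genre without single quotes

Corrected query:
SELECT id, title, genre FROM movies WHERE genre = 'Drama'

Result:
id | title         | genre
---+---------------+------
1  | The Godfather | Drama
3  | The Godfather | Drama
4  | Titanic       | Drama
5  | Whiplash      | Drama
7  | Forrest Gump  | Drama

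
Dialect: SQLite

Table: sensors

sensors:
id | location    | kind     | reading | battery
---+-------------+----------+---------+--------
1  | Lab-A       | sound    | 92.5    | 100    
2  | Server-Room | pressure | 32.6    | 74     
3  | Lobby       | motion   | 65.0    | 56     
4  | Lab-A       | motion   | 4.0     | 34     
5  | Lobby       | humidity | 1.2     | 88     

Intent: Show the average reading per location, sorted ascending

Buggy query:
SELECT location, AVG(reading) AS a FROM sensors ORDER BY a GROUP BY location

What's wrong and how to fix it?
Bug: ORDER BY appears before GROUP BY; SQL clause order requires GROUP BY first

Fix: Reorder: SELECT … FROM … GROUP BY … ORDER BY …

Corrected query:
SELECT location, AVG(reading) AS a FROM sensors GROUP BY location ORDER BY a

Result:
location    | a    
------------+------
Server-Room | 32.6 
Lobby       | 33.1 
Lab-A       | 48.25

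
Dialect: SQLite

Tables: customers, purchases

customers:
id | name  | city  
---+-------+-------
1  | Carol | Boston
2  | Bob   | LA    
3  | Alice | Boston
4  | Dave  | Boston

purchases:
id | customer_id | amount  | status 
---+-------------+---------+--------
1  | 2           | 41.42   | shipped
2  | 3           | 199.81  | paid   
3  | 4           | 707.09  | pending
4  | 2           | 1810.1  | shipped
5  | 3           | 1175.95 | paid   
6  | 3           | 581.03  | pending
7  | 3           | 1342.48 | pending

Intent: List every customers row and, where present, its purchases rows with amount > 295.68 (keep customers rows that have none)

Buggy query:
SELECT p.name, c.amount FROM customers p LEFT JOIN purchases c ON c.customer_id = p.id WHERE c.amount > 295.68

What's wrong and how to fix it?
Bug: A WHERE condition on the right-hand table after LEFT JOIN drops unmatched parents

Fix: Put 'c.amount > 295.68' in the JOIN's ON clause instead of WHERE

Corrected query:
SELECT p.name, c.amount FROM customers p LEFT JOIN purchases c ON c.customer_id = p.id AND c.amount > 295.68

Result:
name  | amount 
------+--------
Carol | NULL   
Bob   | 1810.1 
Alice | 581.03 
Alice | 1175.95
Alice | 1342.48
Dave  | 707.09 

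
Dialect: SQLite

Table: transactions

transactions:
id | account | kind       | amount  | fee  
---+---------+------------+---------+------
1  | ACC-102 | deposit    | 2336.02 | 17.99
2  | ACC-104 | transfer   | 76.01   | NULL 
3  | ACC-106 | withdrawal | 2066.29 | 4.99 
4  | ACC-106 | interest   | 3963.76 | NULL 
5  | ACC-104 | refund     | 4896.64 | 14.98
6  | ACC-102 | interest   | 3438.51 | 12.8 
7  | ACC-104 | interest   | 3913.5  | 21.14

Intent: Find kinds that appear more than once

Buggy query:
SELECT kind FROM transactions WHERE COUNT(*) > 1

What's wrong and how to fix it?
Bug: WHERE can't reference COUNT(*); aggregates are computed after WHERE

Fix: GROUP BY kind, then filter groups with HAVING COUNT(*) > 1

Corrected query:
SELECT kind FROM transactions GROUP BY kind HAVING COUNT(*) > 1

Result:
kind    
--------
interest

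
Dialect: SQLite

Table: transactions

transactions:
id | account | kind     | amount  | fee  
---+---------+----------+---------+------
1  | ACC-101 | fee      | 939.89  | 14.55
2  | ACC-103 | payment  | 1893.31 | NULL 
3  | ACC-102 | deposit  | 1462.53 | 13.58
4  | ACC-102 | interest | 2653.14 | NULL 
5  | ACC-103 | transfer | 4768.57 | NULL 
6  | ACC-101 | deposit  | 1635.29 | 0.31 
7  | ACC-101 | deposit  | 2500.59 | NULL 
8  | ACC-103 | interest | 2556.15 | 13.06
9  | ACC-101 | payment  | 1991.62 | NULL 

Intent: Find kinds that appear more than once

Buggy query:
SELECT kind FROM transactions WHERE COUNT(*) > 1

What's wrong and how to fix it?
Bug: WHERE can't reference COUNT(*); aggregates are computed after WHERE

Fix: GROUP BY kind, then filter groups with HAVING COUNT(*) > 1

Corrected query:
SELECT kind FROM transactions GROUP BY kind HAVING COUNT(*) > 1

Result:
kind    
--------
deposit 
interest
payment 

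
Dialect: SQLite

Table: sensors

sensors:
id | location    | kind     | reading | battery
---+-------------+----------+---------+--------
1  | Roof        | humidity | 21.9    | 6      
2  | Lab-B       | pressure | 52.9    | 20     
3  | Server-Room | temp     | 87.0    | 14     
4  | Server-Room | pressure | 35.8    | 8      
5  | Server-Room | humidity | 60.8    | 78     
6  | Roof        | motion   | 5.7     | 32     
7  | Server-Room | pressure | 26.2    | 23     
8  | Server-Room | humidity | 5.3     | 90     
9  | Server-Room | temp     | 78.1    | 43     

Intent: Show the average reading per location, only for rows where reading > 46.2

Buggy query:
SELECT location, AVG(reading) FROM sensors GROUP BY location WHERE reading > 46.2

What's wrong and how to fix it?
Bug: WHERE cannot follow GROUP BY

Fix: Move the WHERE clause before GROUP BY

Corrected query:
SELECT location, AVG(reading) FROM sensors WHERE reading > 46.2 GROUP BY location

Result:
location    | AVG(reading)
------------+-------------
Lab-B       | 52.9        
Server-Room | 75.3        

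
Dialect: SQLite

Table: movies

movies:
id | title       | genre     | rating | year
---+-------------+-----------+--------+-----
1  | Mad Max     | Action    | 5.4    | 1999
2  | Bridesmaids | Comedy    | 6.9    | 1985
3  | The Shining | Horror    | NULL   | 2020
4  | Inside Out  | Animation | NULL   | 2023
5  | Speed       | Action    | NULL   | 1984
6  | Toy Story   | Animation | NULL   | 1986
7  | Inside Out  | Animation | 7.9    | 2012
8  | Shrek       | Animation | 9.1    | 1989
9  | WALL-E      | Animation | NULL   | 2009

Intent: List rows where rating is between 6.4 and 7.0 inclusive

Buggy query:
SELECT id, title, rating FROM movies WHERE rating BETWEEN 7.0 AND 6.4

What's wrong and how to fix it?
Bug: The bounds are reversed; BETWEEN a AND b requires a <= b to match anything

Fix: Write BETWEEN 6.4 AND 7.0

Corrected query:
SELECT id, title, rating FROM movies WHERE rating BETWEEN 6.4 AND 7.0

Result:
id | title       | rating
---+-------------+-------
2  | Bridesmaids | 6.9   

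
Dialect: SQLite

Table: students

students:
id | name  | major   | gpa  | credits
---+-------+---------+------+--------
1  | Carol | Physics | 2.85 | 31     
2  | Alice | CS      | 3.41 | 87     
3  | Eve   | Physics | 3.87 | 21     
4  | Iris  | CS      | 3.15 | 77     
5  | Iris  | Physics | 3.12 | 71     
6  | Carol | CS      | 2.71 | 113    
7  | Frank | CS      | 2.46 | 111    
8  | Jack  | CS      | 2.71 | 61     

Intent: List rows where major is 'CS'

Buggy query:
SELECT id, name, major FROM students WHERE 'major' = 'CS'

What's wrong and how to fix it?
Bug: 'major' in single quotes is a string literal, not the column; the comparison is literal-vs-literal and never true

Fix: Remove the quotes around the column name (or use double quotes for an identifier)

Corrected query:
SELECT id, name, major FROM students WHERE major = 'CS'

Result:
id | name  | major
---+-------+------
2  | Alice | CS   
4  | Iris  | CS   
6  | Carol | CS   
7  | Frank | CS   
8  | Jack  | CS   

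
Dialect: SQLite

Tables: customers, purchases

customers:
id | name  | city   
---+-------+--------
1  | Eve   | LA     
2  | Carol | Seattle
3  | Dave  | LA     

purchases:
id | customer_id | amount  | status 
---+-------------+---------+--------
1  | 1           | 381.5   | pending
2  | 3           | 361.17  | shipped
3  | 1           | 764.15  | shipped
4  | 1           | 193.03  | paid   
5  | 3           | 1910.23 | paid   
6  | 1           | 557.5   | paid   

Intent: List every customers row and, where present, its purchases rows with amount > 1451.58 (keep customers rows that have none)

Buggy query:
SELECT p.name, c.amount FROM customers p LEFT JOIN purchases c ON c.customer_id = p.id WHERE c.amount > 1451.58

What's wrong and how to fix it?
Bug: A WHERE condition on the right-hand table after LEFT JOIN drops unmatched parents

Fix: Put 'c.amount > 1451.58' in the JOIN's ON clause instead of WHERE

Corrected query:
SELECT p.name, c.amount FROM customers p LEFT JOIN purchases c ON c.customer_id = p.id AND c.amount > 1451.58

Result:
name  | amount 
------+--------
Eve   | NULL   
Carol | NULL   
Dave  | 1910.23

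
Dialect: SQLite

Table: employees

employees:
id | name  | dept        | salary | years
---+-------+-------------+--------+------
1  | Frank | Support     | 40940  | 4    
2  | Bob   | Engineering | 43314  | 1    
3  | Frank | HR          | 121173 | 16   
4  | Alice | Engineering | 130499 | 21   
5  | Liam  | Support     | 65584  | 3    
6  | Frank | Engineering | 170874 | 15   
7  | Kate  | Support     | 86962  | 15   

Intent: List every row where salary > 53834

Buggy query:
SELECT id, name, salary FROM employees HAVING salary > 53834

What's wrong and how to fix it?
Bug: This is a non-aggregate query (no GROUP BY, no aggregates), so in SQLite the HAVING clause is invalid here; a row-level condition belongs in WHERE

Fix: Use WHERE for row-level filtering

Corrected query:
SELECT id, name, salary FROM employees WHERE salary > 53834

Result:
id | name  | salary
---+-------+-------
3  | Frank | 121173
4  | Alice | 130499
5  | Liam  | 65584 
6  | Frank | 170874
7  | Kate  | 86962 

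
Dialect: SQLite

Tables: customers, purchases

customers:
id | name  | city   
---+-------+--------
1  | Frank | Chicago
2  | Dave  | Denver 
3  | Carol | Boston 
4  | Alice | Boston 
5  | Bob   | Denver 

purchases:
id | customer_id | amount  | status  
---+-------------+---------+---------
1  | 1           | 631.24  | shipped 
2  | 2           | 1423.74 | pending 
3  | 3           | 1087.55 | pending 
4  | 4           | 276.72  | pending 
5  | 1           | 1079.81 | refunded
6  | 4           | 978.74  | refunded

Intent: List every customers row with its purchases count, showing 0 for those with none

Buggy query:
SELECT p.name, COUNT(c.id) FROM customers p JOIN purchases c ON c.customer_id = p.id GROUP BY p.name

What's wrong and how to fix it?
Bug: INNER JOIN drops customers rows that have no matching purchases rows

Fix: Use LEFT JOIN so parents without children still appear (COUNT(c.id) gives 0)

Corrected query:
SELECT p.name, COUNT(c.id) FROM customers p LEFT JOIN purchases c ON c.customer_id = p.id GROUP BY p.name

Result:
name  | COUNT(c.id)
------+------------
Alice | 2          
Bob   | 0          
Carol | 1          
Dave  | 1          
Frank | 2          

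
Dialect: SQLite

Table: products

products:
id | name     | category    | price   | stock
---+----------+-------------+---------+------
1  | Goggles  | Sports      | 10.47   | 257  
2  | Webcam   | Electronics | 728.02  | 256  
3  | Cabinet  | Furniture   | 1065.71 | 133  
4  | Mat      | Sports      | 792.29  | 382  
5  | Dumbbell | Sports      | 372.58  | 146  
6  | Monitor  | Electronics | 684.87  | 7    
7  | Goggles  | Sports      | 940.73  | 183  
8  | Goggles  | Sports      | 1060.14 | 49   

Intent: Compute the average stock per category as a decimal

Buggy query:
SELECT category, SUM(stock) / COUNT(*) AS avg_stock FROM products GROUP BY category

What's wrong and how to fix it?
Bug: SUM(stock) and COUNT(*) are both integers; the division truncates the fractional part

Fix: Cast one side to REAL so the division keeps the fractional part

Corrected query:
SELECT category, SUM(stock) * 1.0 / COUNT(*) AS avg_stock FROM products GROUP BY category

Result:
category    | avg_stock
------------+----------
Electronics | 131.5    
Furniture   | 133      
Sports      | 203.4    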